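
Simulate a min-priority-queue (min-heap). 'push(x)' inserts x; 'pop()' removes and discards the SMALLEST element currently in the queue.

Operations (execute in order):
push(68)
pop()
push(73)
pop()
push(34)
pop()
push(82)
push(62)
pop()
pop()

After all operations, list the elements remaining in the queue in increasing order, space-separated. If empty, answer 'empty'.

push(68): heap contents = [68]
pop() → 68: heap contents = []
push(73): heap contents = [73]
pop() → 73: heap contents = []
push(34): heap contents = [34]
pop() → 34: heap contents = []
push(82): heap contents = [82]
push(62): heap contents = [62, 82]
pop() → 62: heap contents = [82]
pop() → 82: heap contents = []

Answer: empty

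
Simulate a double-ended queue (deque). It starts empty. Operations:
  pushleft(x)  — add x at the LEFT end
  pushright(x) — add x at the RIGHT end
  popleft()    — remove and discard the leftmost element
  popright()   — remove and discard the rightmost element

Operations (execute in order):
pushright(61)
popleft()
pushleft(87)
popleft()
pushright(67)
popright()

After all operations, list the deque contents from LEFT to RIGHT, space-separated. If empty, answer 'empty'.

pushright(61): [61]
popleft(): []
pushleft(87): [87]
popleft(): []
pushright(67): [67]
popright(): []

Answer: empty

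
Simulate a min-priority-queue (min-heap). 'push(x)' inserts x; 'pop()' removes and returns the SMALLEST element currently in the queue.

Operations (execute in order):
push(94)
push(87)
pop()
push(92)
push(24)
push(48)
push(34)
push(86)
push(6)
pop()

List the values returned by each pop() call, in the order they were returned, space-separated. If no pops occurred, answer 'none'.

Answer: 87 6

Derivation:
push(94): heap contents = [94]
push(87): heap contents = [87, 94]
pop() → 87: heap contents = [94]
push(92): heap contents = [92, 94]
push(24): heap contents = [24, 92, 94]
push(48): heap contents = [24, 48, 92, 94]
push(34): heap contents = [24, 34, 48, 92, 94]
push(86): heap contents = [24, 34, 48, 86, 92, 94]
push(6): heap contents = [6, 24, 34, 48, 86, 92, 94]
pop() → 6: heap contents = [24, 34, 48, 86, 92, 94]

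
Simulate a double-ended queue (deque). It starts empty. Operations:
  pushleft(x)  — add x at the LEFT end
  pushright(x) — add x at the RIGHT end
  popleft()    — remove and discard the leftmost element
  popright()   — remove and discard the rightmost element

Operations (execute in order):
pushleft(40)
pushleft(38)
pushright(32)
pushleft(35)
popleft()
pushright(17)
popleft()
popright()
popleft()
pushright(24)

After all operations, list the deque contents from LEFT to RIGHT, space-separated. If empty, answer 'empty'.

pushleft(40): [40]
pushleft(38): [38, 40]
pushright(32): [38, 40, 32]
pushleft(35): [35, 38, 40, 32]
popleft(): [38, 40, 32]
pushright(17): [38, 40, 32, 17]
popleft(): [40, 32, 17]
popright(): [40, 32]
popleft(): [32]
pushright(24): [32, 24]

Answer: 32 24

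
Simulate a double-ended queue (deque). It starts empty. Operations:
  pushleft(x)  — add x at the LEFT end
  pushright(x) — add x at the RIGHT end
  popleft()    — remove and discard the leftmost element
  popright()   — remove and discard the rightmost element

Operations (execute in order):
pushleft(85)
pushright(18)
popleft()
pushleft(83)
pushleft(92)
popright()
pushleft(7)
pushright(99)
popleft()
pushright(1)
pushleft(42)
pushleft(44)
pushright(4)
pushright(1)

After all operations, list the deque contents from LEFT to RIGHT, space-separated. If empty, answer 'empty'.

Answer: 44 42 92 83 99 1 4 1

Derivation:
pushleft(85): [85]
pushright(18): [85, 18]
popleft(): [18]
pushleft(83): [83, 18]
pushleft(92): [92, 83, 18]
popright(): [92, 83]
pushleft(7): [7, 92, 83]
pushright(99): [7, 92, 83, 99]
popleft(): [92, 83, 99]
pushright(1): [92, 83, 99, 1]
pushleft(42): [42, 92, 83, 99, 1]
pushleft(44): [44, 42, 92, 83, 99, 1]
pushright(4): [44, 42, 92, 83, 99, 1, 4]
pushright(1): [44, 42, 92, 83, 99, 1, 4, 1]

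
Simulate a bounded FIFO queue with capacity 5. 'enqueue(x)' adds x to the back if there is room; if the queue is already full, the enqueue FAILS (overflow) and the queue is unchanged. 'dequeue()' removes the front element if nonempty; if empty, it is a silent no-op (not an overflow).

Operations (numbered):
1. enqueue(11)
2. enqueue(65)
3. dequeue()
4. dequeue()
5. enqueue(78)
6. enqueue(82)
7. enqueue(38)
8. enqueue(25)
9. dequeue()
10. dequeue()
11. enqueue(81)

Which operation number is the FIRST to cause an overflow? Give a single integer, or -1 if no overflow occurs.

1. enqueue(11): size=1
2. enqueue(65): size=2
3. dequeue(): size=1
4. dequeue(): size=0
5. enqueue(78): size=1
6. enqueue(82): size=2
7. enqueue(38): size=3
8. enqueue(25): size=4
9. dequeue(): size=3
10. dequeue(): size=2
11. enqueue(81): size=3

Answer: -1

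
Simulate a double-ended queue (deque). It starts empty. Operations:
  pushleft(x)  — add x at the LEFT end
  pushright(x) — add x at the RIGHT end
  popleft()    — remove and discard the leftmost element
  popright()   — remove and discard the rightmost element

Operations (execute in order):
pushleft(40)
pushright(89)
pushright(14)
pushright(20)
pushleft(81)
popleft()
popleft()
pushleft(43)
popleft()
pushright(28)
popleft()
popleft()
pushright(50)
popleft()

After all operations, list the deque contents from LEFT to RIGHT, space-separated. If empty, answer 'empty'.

pushleft(40): [40]
pushright(89): [40, 89]
pushright(14): [40, 89, 14]
pushright(20): [40, 89, 14, 20]
pushleft(81): [81, 40, 89, 14, 20]
popleft(): [40, 89, 14, 20]
popleft(): [89, 14, 20]
pushleft(43): [43, 89, 14, 20]
popleft(): [89, 14, 20]
pushright(28): [89, 14, 20, 28]
popleft(): [14, 20, 28]
popleft(): [20, 28]
pushright(50): [20, 28, 50]
popleft(): [28, 50]

Answer: 28 50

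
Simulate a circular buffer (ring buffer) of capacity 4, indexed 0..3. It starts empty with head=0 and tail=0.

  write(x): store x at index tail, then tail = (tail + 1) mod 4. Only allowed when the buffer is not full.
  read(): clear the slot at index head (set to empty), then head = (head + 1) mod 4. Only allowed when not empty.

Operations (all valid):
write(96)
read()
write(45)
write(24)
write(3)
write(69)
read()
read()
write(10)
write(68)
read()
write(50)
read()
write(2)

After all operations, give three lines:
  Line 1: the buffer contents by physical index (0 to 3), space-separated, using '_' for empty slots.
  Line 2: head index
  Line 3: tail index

Answer: 2 10 68 50
1
1

Derivation:
write(96): buf=[96 _ _ _], head=0, tail=1, size=1
read(): buf=[_ _ _ _], head=1, tail=1, size=0
write(45): buf=[_ 45 _ _], head=1, tail=2, size=1
write(24): buf=[_ 45 24 _], head=1, tail=3, size=2
write(3): buf=[_ 45 24 3], head=1, tail=0, size=3
write(69): buf=[69 45 24 3], head=1, tail=1, size=4
read(): buf=[69 _ 24 3], head=2, tail=1, size=3
read(): buf=[69 _ _ 3], head=3, tail=1, size=2
write(10): buf=[69 10 _ 3], head=3, tail=2, size=3
write(68): buf=[69 10 68 3], head=3, tail=3, size=4
read(): buf=[69 10 68 _], head=0, tail=3, size=3
write(50): buf=[69 10 68 50], head=0, tail=0, size=4
read(): buf=[_ 10 68 50], head=1, tail=0, size=3
write(2): buf=[2 10 68 50], head=1, tail=1, size=4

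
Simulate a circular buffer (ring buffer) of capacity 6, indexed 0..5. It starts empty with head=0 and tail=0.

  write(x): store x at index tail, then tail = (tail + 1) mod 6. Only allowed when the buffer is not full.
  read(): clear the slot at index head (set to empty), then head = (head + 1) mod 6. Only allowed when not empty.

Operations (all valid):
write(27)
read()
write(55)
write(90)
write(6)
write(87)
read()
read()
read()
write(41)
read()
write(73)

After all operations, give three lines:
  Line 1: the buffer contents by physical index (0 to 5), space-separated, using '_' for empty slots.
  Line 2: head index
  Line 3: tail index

Answer: 73 _ _ _ _ 41
5
1

Derivation:
write(27): buf=[27 _ _ _ _ _], head=0, tail=1, size=1
read(): buf=[_ _ _ _ _ _], head=1, tail=1, size=0
write(55): buf=[_ 55 _ _ _ _], head=1, tail=2, size=1
write(90): buf=[_ 55 90 _ _ _], head=1, tail=3, size=2
write(6): buf=[_ 55 90 6 _ _], head=1, tail=4, size=3
write(87): buf=[_ 55 90 6 87 _], head=1, tail=5, size=4
read(): buf=[_ _ 90 6 87 _], head=2, tail=5, size=3
read(): buf=[_ _ _ 6 87 _], head=3, tail=5, size=2
read(): buf=[_ _ _ _ 87 _], head=4, tail=5, size=1
write(41): buf=[_ _ _ _ 87 41], head=4, tail=0, size=2
read(): buf=[_ _ _ _ _ 41], head=5, tail=0, size=1
write(73): buf=[73 _ _ _ _ 41], head=5, tail=1, size=2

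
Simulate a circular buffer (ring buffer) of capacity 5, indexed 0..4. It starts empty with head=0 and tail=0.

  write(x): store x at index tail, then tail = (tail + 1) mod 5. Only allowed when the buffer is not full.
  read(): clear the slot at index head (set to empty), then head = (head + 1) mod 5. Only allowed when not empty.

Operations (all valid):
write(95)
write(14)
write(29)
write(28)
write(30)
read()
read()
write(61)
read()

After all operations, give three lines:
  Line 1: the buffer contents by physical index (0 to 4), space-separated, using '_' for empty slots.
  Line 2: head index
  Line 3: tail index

write(95): buf=[95 _ _ _ _], head=0, tail=1, size=1
write(14): buf=[95 14 _ _ _], head=0, tail=2, size=2
write(29): buf=[95 14 29 _ _], head=0, tail=3, size=3
write(28): buf=[95 14 29 28 _], head=0, tail=4, size=4
write(30): buf=[95 14 29 28 30], head=0, tail=0, size=5
read(): buf=[_ 14 29 28 30], head=1, tail=0, size=4
read(): buf=[_ _ 29 28 30], head=2, tail=0, size=3
write(61): buf=[61 _ 29 28 30], head=2, tail=1, size=4
read(): buf=[61 _ _ 28 30], head=3, tail=1, size=3

Answer: 61 _ _ 28 30
3
1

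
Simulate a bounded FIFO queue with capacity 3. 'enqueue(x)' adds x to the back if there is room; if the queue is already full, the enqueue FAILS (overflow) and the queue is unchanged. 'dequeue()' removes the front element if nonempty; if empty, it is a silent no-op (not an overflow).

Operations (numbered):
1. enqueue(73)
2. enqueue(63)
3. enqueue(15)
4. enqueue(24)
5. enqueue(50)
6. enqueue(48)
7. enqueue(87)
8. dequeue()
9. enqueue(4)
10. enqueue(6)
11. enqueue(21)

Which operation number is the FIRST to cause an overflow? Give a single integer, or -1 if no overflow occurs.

Answer: 4

Derivation:
1. enqueue(73): size=1
2. enqueue(63): size=2
3. enqueue(15): size=3
4. enqueue(24): size=3=cap → OVERFLOW (fail)
5. enqueue(50): size=3=cap → OVERFLOW (fail)
6. enqueue(48): size=3=cap → OVERFLOW (fail)
7. enqueue(87): size=3=cap → OVERFLOW (fail)
8. dequeue(): size=2
9. enqueue(4): size=3
10. enqueue(6): size=3=cap → OVERFLOW (fail)
11. enqueue(21): size=3=cap → OVERFLOW (fail)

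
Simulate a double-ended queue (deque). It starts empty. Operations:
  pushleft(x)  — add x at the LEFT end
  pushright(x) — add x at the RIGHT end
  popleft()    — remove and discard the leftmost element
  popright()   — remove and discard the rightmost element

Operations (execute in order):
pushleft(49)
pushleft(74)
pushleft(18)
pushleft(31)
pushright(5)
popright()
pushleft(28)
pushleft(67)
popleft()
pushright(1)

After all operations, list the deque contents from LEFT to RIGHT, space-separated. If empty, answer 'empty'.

Answer: 28 31 18 74 49 1

Derivation:
pushleft(49): [49]
pushleft(74): [74, 49]
pushleft(18): [18, 74, 49]
pushleft(31): [31, 18, 74, 49]
pushright(5): [31, 18, 74, 49, 5]
popright(): [31, 18, 74, 49]
pushleft(28): [28, 31, 18, 74, 49]
pushleft(67): [67, 28, 31, 18, 74, 49]
popleft(): [28, 31, 18, 74, 49]
pushright(1): [28, 31, 18, 74, 49, 1]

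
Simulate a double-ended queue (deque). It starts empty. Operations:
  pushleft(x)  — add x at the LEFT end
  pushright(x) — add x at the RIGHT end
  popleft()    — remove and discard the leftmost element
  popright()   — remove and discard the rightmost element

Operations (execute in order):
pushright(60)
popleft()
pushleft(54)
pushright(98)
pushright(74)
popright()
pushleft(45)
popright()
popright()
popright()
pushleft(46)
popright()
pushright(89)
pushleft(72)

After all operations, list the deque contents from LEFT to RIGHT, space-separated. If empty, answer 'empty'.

Answer: 72 89

Derivation:
pushright(60): [60]
popleft(): []
pushleft(54): [54]
pushright(98): [54, 98]
pushright(74): [54, 98, 74]
popright(): [54, 98]
pushleft(45): [45, 54, 98]
popright(): [45, 54]
popright(): [45]
popright(): []
pushleft(46): [46]
popright(): []
pushright(89): [89]
pushleft(72): [72, 89]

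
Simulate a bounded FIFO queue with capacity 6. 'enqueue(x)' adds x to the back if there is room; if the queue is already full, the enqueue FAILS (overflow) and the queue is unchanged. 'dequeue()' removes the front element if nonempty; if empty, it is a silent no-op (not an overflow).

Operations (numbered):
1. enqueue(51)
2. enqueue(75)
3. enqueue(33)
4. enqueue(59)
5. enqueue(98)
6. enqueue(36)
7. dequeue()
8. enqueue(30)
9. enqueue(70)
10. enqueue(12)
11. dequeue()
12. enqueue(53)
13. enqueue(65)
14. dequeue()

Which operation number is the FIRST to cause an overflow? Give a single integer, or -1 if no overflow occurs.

1. enqueue(51): size=1
2. enqueue(75): size=2
3. enqueue(33): size=3
4. enqueue(59): size=4
5. enqueue(98): size=5
6. enqueue(36): size=6
7. dequeue(): size=5
8. enqueue(30): size=6
9. enqueue(70): size=6=cap → OVERFLOW (fail)
10. enqueue(12): size=6=cap → OVERFLOW (fail)
11. dequeue(): size=5
12. enqueue(53): size=6
13. enqueue(65): size=6=cap → OVERFLOW (fail)
14. dequeue(): size=5

Answer: 9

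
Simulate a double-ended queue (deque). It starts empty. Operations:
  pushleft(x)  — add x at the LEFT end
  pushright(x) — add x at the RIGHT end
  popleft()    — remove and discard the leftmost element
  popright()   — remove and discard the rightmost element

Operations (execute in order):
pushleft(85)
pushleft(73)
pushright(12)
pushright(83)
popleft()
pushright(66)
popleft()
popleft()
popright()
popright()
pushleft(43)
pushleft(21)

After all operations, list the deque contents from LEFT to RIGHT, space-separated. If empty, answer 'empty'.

Answer: 21 43

Derivation:
pushleft(85): [85]
pushleft(73): [73, 85]
pushright(12): [73, 85, 12]
pushright(83): [73, 85, 12, 83]
popleft(): [85, 12, 83]
pushright(66): [85, 12, 83, 66]
popleft(): [12, 83, 66]
popleft(): [83, 66]
popright(): [83]
popright(): []
pushleft(43): [43]
pushleft(21): [21, 43]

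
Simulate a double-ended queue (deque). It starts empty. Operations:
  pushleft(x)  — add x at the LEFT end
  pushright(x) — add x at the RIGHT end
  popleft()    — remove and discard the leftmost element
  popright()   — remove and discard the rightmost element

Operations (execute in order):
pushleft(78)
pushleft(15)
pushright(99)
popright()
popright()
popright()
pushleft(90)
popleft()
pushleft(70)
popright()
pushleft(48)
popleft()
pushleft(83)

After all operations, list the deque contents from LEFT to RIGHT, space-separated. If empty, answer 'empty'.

pushleft(78): [78]
pushleft(15): [15, 78]
pushright(99): [15, 78, 99]
popright(): [15, 78]
popright(): [15]
popright(): []
pushleft(90): [90]
popleft(): []
pushleft(70): [70]
popright(): []
pushleft(48): [48]
popleft(): []
pushleft(83): [83]

Answer: 83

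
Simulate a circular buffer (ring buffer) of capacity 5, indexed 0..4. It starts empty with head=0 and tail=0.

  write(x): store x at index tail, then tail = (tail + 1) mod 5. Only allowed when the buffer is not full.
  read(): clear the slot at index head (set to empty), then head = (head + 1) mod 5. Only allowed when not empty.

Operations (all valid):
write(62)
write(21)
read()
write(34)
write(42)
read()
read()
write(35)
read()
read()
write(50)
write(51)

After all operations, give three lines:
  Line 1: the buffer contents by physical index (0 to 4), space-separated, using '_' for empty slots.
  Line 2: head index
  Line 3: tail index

Answer: 50 51 _ _ _
0
2

Derivation:
write(62): buf=[62 _ _ _ _], head=0, tail=1, size=1
write(21): buf=[62 21 _ _ _], head=0, tail=2, size=2
read(): buf=[_ 21 _ _ _], head=1, tail=2, size=1
write(34): buf=[_ 21 34 _ _], head=1, tail=3, size=2
write(42): buf=[_ 21 34 42 _], head=1, tail=4, size=3
read(): buf=[_ _ 34 42 _], head=2, tail=4, size=2
read(): buf=[_ _ _ 42 _], head=3, tail=4, size=1
write(35): buf=[_ _ _ 42 35], head=3, tail=0, size=2
read(): buf=[_ _ _ _ 35], head=4, tail=0, size=1
read(): buf=[_ _ _ _ _], head=0, tail=0, size=0
write(50): buf=[50 _ _ _ _], head=0, tail=1, size=1
write(51): buf=[50 51 _ _ _], head=0, tail=2, size=2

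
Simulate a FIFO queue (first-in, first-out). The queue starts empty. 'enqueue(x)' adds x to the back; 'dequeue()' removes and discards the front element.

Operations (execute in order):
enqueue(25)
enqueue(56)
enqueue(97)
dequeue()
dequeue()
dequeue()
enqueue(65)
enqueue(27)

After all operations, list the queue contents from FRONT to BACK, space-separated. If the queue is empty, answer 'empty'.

enqueue(25): [25]
enqueue(56): [25, 56]
enqueue(97): [25, 56, 97]
dequeue(): [56, 97]
dequeue(): [97]
dequeue(): []
enqueue(65): [65]
enqueue(27): [65, 27]

Answer: 65 27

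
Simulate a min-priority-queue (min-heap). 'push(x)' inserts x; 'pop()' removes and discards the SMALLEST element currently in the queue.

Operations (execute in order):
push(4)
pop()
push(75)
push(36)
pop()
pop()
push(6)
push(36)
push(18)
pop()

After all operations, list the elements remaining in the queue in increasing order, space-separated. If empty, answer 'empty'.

push(4): heap contents = [4]
pop() → 4: heap contents = []
push(75): heap contents = [75]
push(36): heap contents = [36, 75]
pop() → 36: heap contents = [75]
pop() → 75: heap contents = []
push(6): heap contents = [6]
push(36): heap contents = [6, 36]
push(18): heap contents = [6, 18, 36]
pop() → 6: heap contents = [18, 36]

Answer: 18 36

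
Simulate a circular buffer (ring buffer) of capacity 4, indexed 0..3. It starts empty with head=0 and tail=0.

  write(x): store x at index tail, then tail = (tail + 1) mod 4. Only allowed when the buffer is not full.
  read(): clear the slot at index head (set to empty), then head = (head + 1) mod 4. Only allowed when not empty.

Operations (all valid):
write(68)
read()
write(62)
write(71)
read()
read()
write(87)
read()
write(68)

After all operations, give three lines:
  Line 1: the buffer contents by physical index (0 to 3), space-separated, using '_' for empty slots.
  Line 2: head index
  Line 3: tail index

write(68): buf=[68 _ _ _], head=0, tail=1, size=1
read(): buf=[_ _ _ _], head=1, tail=1, size=0
write(62): buf=[_ 62 _ _], head=1, tail=2, size=1
write(71): buf=[_ 62 71 _], head=1, tail=3, size=2
read(): buf=[_ _ 71 _], head=2, tail=3, size=1
read(): buf=[_ _ _ _], head=3, tail=3, size=0
write(87): buf=[_ _ _ 87], head=3, tail=0, size=1
read(): buf=[_ _ _ _], head=0, tail=0, size=0
write(68): buf=[68 _ _ _], head=0, tail=1, size=1

Answer: 68 _ _ _
0
1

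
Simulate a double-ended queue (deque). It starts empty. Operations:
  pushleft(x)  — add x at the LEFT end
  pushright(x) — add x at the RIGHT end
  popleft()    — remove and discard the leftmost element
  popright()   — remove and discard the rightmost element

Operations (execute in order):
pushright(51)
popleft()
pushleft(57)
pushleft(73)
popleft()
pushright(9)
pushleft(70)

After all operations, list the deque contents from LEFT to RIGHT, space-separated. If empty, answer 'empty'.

Answer: 70 57 9

Derivation:
pushright(51): [51]
popleft(): []
pushleft(57): [57]
pushleft(73): [73, 57]
popleft(): [57]
pushright(9): [57, 9]
pushleft(70): [70, 57, 9]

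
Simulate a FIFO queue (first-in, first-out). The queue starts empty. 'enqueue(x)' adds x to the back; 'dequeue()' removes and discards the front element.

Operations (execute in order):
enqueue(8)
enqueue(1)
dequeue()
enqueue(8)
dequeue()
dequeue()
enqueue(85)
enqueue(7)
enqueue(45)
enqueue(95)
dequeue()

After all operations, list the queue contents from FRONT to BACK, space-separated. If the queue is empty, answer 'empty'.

Answer: 7 45 95

Derivation:
enqueue(8): [8]
enqueue(1): [8, 1]
dequeue(): [1]
enqueue(8): [1, 8]
dequeue(): [8]
dequeue(): []
enqueue(85): [85]
enqueue(7): [85, 7]
enqueue(45): [85, 7, 45]
enqueue(95): [85, 7, 45, 95]
dequeue(): [7, 45, 95]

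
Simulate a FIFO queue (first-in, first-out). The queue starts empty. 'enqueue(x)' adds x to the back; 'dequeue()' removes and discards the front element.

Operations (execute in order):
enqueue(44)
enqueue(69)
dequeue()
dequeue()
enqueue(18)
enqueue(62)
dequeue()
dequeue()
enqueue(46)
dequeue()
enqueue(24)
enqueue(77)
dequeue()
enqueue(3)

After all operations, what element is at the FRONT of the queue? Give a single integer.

enqueue(44): queue = [44]
enqueue(69): queue = [44, 69]
dequeue(): queue = [69]
dequeue(): queue = []
enqueue(18): queue = [18]
enqueue(62): queue = [18, 62]
dequeue(): queue = [62]
dequeue(): queue = []
enqueue(46): queue = [46]
dequeue(): queue = []
enqueue(24): queue = [24]
enqueue(77): queue = [24, 77]
dequeue(): queue = [77]
enqueue(3): queue = [77, 3]

Answer: 77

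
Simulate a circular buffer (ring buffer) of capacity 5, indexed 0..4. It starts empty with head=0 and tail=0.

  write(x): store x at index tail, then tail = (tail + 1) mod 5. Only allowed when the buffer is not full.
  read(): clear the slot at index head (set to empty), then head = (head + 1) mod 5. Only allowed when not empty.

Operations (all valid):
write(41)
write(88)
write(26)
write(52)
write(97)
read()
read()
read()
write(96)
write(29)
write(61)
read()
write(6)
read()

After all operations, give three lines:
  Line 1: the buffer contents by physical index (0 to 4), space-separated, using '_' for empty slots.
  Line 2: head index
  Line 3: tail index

Answer: 96 29 61 6 _
0
4

Derivation:
write(41): buf=[41 _ _ _ _], head=0, tail=1, size=1
write(88): buf=[41 88 _ _ _], head=0, tail=2, size=2
write(26): buf=[41 88 26 _ _], head=0, tail=3, size=3
write(52): buf=[41 88 26 52 _], head=0, tail=4, size=4
write(97): buf=[41 88 26 52 97], head=0, tail=0, size=5
read(): buf=[_ 88 26 52 97], head=1, tail=0, size=4
read(): buf=[_ _ 26 52 97], head=2, tail=0, size=3
read(): buf=[_ _ _ 52 97], head=3, tail=0, size=2
write(96): buf=[96 _ _ 52 97], head=3, tail=1, size=3
write(29): buf=[96 29 _ 52 97], head=3, tail=2, size=4
write(61): buf=[96 29 61 52 97], head=3, tail=3, size=5
read(): buf=[96 29 61 _ 97], head=4, tail=3, size=4
write(6): buf=[96 29 61 6 97], head=4, tail=4, size=5
read(): buf=[96 29 61 6 _], head=0, tail=4, size=4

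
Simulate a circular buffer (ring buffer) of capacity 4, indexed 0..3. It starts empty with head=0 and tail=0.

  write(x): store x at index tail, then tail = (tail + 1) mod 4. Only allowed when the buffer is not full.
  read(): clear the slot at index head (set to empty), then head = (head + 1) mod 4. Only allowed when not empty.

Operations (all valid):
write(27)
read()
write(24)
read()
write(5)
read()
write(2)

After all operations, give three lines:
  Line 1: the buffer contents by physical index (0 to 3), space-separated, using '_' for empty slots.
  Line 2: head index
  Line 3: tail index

Answer: _ _ _ 2
3
0

Derivation:
write(27): buf=[27 _ _ _], head=0, tail=1, size=1
read(): buf=[_ _ _ _], head=1, tail=1, size=0
write(24): buf=[_ 24 _ _], head=1, tail=2, size=1
read(): buf=[_ _ _ _], head=2, tail=2, size=0
write(5): buf=[_ _ 5 _], head=2, tail=3, size=1
read(): buf=[_ _ _ _], head=3, tail=3, size=0
write(2): buf=[_ _ _ 2], head=3, tail=0, size=1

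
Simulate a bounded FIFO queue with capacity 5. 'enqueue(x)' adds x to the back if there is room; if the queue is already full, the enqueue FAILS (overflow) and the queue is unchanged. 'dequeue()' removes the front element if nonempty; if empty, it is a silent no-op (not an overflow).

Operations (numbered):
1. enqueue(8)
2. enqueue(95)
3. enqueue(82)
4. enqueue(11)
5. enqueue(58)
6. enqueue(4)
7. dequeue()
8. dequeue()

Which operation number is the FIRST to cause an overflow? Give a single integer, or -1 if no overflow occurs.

1. enqueue(8): size=1
2. enqueue(95): size=2
3. enqueue(82): size=3
4. enqueue(11): size=4
5. enqueue(58): size=5
6. enqueue(4): size=5=cap → OVERFLOW (fail)
7. dequeue(): size=4
8. dequeue(): size=3

Answer: 6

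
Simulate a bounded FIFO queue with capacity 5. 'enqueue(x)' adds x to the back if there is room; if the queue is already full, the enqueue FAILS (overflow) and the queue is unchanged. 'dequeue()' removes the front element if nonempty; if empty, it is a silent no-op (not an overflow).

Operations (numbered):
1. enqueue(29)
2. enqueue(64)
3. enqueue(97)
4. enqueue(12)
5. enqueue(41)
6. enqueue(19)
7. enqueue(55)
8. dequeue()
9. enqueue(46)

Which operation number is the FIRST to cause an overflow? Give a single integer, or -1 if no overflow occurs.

Answer: 6

Derivation:
1. enqueue(29): size=1
2. enqueue(64): size=2
3. enqueue(97): size=3
4. enqueue(12): size=4
5. enqueue(41): size=5
6. enqueue(19): size=5=cap → OVERFLOW (fail)
7. enqueue(55): size=5=cap → OVERFLOW (fail)
8. dequeue(): size=4
9. enqueue(46): size=5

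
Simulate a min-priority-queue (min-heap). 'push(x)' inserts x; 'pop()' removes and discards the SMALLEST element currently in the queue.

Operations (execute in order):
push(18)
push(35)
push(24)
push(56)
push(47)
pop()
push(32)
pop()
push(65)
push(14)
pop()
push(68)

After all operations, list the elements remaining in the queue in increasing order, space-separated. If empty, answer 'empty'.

push(18): heap contents = [18]
push(35): heap contents = [18, 35]
push(24): heap contents = [18, 24, 35]
push(56): heap contents = [18, 24, 35, 56]
push(47): heap contents = [18, 24, 35, 47, 56]
pop() → 18: heap contents = [24, 35, 47, 56]
push(32): heap contents = [24, 32, 35, 47, 56]
pop() → 24: heap contents = [32, 35, 47, 56]
push(65): heap contents = [32, 35, 47, 56, 65]
push(14): heap contents = [14, 32, 35, 47, 56, 65]
pop() → 14: heap contents = [32, 35, 47, 56, 65]
push(68): heap contents = [32, 35, 47, 56, 65, 68]

Answer: 32 35 47 56 65 68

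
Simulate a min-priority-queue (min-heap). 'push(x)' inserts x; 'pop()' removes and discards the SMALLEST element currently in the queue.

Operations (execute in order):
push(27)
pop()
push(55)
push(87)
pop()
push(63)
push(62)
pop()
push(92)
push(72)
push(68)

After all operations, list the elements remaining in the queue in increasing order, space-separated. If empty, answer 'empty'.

push(27): heap contents = [27]
pop() → 27: heap contents = []
push(55): heap contents = [55]
push(87): heap contents = [55, 87]
pop() → 55: heap contents = [87]
push(63): heap contents = [63, 87]
push(62): heap contents = [62, 63, 87]
pop() → 62: heap contents = [63, 87]
push(92): heap contents = [63, 87, 92]
push(72): heap contents = [63, 72, 87, 92]
push(68): heap contents = [63, 68, 72, 87, 92]

Answer: 63 68 72 87 92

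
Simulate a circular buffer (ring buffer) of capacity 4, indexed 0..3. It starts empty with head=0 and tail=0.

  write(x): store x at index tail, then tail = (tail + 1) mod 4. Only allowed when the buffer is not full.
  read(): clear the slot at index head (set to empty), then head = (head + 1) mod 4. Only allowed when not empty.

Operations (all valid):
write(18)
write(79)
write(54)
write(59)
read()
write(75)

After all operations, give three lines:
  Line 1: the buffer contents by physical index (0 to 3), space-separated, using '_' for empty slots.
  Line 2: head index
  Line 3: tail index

Answer: 75 79 54 59
1
1

Derivation:
write(18): buf=[18 _ _ _], head=0, tail=1, size=1
write(79): buf=[18 79 _ _], head=0, tail=2, size=2
write(54): buf=[18 79 54 _], head=0, tail=3, size=3
write(59): buf=[18 79 54 59], head=0, tail=0, size=4
read(): buf=[_ 79 54 59], head=1, tail=0, size=3
write(75): buf=[75 79 54 59], head=1, tail=1, size=4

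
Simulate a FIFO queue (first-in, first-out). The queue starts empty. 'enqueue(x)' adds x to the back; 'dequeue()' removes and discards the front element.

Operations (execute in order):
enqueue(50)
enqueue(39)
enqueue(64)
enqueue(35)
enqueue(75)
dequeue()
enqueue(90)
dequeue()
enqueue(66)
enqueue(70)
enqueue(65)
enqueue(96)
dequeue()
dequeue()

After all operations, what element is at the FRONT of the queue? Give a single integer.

Answer: 75

Derivation:
enqueue(50): queue = [50]
enqueue(39): queue = [50, 39]
enqueue(64): queue = [50, 39, 64]
enqueue(35): queue = [50, 39, 64, 35]
enqueue(75): queue = [50, 39, 64, 35, 75]
dequeue(): queue = [39, 64, 35, 75]
enqueue(90): queue = [39, 64, 35, 75, 90]
dequeue(): queue = [64, 35, 75, 90]
enqueue(66): queue = [64, 35, 75, 90, 66]
enqueue(70): queue = [64, 35, 75, 90, 66, 70]
enqueue(65): queue = [64, 35, 75, 90, 66, 70, 65]
enqueue(96): queue = [64, 35, 75, 90, 66, 70, 65, 96]
dequeue(): queue = [35, 75, 90, 66, 70, 65, 96]
dequeue(): queue = [75, 90, 66, 70, 65, 96]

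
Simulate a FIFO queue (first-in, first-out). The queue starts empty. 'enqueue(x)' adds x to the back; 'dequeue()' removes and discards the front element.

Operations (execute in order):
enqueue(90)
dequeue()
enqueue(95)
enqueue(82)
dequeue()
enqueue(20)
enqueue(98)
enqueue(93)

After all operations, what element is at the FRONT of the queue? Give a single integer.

Answer: 82

Derivation:
enqueue(90): queue = [90]
dequeue(): queue = []
enqueue(95): queue = [95]
enqueue(82): queue = [95, 82]
dequeue(): queue = [82]
enqueue(20): queue = [82, 20]
enqueue(98): queue = [82, 20, 98]
enqueue(93): queue = [82, 20, 98, 93]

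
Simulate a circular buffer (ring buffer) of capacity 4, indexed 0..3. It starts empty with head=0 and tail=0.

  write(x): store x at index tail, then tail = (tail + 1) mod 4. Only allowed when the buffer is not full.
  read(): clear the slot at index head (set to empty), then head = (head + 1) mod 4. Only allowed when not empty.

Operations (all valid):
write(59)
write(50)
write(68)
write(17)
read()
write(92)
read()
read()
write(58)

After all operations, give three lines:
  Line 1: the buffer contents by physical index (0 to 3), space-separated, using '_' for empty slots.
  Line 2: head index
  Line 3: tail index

Answer: 92 58 _ 17
3
2

Derivation:
write(59): buf=[59 _ _ _], head=0, tail=1, size=1
write(50): buf=[59 50 _ _], head=0, tail=2, size=2
write(68): buf=[59 50 68 _], head=0, tail=3, size=3
write(17): buf=[59 50 68 17], head=0, tail=0, size=4
read(): buf=[_ 50 68 17], head=1, tail=0, size=3
write(92): buf=[92 50 68 17], head=1, tail=1, size=4
read(): buf=[92 _ 68 17], head=2, tail=1, size=3
read(): buf=[92 _ _ 17], head=3, tail=1, size=2
write(58): buf=[92 58 _ 17], head=3, tail=2, size=3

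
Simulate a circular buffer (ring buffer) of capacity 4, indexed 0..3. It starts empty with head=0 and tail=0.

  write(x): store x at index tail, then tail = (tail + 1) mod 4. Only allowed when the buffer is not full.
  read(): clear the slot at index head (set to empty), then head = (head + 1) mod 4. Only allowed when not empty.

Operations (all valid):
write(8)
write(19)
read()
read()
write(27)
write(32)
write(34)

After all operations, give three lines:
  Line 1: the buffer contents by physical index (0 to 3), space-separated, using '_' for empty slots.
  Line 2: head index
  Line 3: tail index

Answer: 34 _ 27 32
2
1

Derivation:
write(8): buf=[8 _ _ _], head=0, tail=1, size=1
write(19): buf=[8 19 _ _], head=0, tail=2, size=2
read(): buf=[_ 19 _ _], head=1, tail=2, size=1
read(): buf=[_ _ _ _], head=2, tail=2, size=0
write(27): buf=[_ _ 27 _], head=2, tail=3, size=1
write(32): buf=[_ _ 27 32], head=2, tail=0, size=2
write(34): buf=[34 _ 27 32], head=2, tail=1, size=3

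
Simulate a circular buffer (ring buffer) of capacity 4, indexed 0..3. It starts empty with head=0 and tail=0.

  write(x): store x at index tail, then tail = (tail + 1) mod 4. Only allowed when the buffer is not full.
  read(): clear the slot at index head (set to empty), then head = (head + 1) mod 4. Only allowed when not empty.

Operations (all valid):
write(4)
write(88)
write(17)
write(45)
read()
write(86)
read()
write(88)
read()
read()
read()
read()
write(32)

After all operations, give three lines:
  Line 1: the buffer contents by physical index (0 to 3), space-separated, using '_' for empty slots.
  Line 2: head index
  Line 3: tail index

Answer: _ _ 32 _
2
3

Derivation:
write(4): buf=[4 _ _ _], head=0, tail=1, size=1
write(88): buf=[4 88 _ _], head=0, tail=2, size=2
write(17): buf=[4 88 17 _], head=0, tail=3, size=3
write(45): buf=[4 88 17 45], head=0, tail=0, size=4
read(): buf=[_ 88 17 45], head=1, tail=0, size=3
write(86): buf=[86 88 17 45], head=1, tail=1, size=4
read(): buf=[86 _ 17 45], head=2, tail=1, size=3
write(88): buf=[86 88 17 45], head=2, tail=2, size=4
read(): buf=[86 88 _ 45], head=3, tail=2, size=3
read(): buf=[86 88 _ _], head=0, tail=2, size=2
read(): buf=[_ 88 _ _], head=1, tail=2, size=1
read(): buf=[_ _ _ _], head=2, tail=2, size=0
write(32): buf=[_ _ 32 _], head=2, tail=3, size=1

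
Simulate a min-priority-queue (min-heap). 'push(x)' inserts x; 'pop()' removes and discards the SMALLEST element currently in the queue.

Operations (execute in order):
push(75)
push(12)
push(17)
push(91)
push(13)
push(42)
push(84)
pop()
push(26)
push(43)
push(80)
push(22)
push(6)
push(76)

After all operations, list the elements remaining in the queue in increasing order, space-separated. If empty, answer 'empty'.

Answer: 6 13 17 22 26 42 43 75 76 80 84 91

Derivation:
push(75): heap contents = [75]
push(12): heap contents = [12, 75]
push(17): heap contents = [12, 17, 75]
push(91): heap contents = [12, 17, 75, 91]
push(13): heap contents = [12, 13, 17, 75, 91]
push(42): heap contents = [12, 13, 17, 42, 75, 91]
push(84): heap contents = [12, 13, 17, 42, 75, 84, 91]
pop() → 12: heap contents = [13, 17, 42, 75, 84, 91]
push(26): heap contents = [13, 17, 26, 42, 75, 84, 91]
push(43): heap contents = [13, 17, 26, 42, 43, 75, 84, 91]
push(80): heap contents = [13, 17, 26, 42, 43, 75, 80, 84, 91]
push(22): heap contents = [13, 17, 22, 26, 42, 43, 75, 80, 84, 91]
push(6): heap contents = [6, 13, 17, 22, 26, 42, 43, 75, 80, 84, 91]
push(76): heap contents = [6, 13, 17, 22, 26, 42, 43, 75, 76, 80, 84, 91]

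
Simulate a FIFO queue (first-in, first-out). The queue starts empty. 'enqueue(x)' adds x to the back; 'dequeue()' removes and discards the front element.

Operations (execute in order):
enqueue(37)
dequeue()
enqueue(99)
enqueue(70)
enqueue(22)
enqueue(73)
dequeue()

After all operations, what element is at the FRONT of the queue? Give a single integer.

enqueue(37): queue = [37]
dequeue(): queue = []
enqueue(99): queue = [99]
enqueue(70): queue = [99, 70]
enqueue(22): queue = [99, 70, 22]
enqueue(73): queue = [99, 70, 22, 73]
dequeue(): queue = [70, 22, 73]

Answer: 70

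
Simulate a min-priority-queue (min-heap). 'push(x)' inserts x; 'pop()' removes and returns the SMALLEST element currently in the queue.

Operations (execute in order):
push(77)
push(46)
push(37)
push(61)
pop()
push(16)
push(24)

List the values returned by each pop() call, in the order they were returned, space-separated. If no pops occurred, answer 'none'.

push(77): heap contents = [77]
push(46): heap contents = [46, 77]
push(37): heap contents = [37, 46, 77]
push(61): heap contents = [37, 46, 61, 77]
pop() → 37: heap contents = [46, 61, 77]
push(16): heap contents = [16, 46, 61, 77]
push(24): heap contents = [16, 24, 46, 61, 77]

Answer: 37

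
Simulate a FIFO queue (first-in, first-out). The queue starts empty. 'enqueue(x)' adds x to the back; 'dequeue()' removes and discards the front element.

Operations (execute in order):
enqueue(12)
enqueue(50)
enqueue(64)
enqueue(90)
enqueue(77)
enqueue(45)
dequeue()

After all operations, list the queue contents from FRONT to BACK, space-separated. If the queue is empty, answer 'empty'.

Answer: 50 64 90 77 45

Derivation:
enqueue(12): [12]
enqueue(50): [12, 50]
enqueue(64): [12, 50, 64]
enqueue(90): [12, 50, 64, 90]
enqueue(77): [12, 50, 64, 90, 77]
enqueue(45): [12, 50, 64, 90, 77, 45]
dequeue(): [50, 64, 90, 77, 45]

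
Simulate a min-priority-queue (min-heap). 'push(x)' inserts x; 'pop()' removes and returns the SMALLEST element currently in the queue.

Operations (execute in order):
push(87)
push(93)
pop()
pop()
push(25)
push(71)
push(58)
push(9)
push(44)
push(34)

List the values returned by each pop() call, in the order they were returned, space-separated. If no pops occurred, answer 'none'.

push(87): heap contents = [87]
push(93): heap contents = [87, 93]
pop() → 87: heap contents = [93]
pop() → 93: heap contents = []
push(25): heap contents = [25]
push(71): heap contents = [25, 71]
push(58): heap contents = [25, 58, 71]
push(9): heap contents = [9, 25, 58, 71]
push(44): heap contents = [9, 25, 44, 58, 71]
push(34): heap contents = [9, 25, 34, 44, 58, 71]

Answer: 87 93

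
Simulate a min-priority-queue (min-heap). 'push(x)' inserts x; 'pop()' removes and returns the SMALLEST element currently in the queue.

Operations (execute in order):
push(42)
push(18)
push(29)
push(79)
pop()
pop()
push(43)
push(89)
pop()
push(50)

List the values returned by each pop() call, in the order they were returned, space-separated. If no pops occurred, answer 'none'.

push(42): heap contents = [42]
push(18): heap contents = [18, 42]
push(29): heap contents = [18, 29, 42]
push(79): heap contents = [18, 29, 42, 79]
pop() → 18: heap contents = [29, 42, 79]
pop() → 29: heap contents = [42, 79]
push(43): heap contents = [42, 43, 79]
push(89): heap contents = [42, 43, 79, 89]
pop() → 42: heap contents = [43, 79, 89]
push(50): heap contents = [43, 50, 79, 89]

Answer: 18 29 42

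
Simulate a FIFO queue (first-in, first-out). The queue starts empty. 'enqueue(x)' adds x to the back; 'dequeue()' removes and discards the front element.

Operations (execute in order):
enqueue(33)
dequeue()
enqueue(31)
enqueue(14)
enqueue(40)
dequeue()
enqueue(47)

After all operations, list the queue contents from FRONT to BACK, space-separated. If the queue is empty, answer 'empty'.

enqueue(33): [33]
dequeue(): []
enqueue(31): [31]
enqueue(14): [31, 14]
enqueue(40): [31, 14, 40]
dequeue(): [14, 40]
enqueue(47): [14, 40, 47]

Answer: 14 40 47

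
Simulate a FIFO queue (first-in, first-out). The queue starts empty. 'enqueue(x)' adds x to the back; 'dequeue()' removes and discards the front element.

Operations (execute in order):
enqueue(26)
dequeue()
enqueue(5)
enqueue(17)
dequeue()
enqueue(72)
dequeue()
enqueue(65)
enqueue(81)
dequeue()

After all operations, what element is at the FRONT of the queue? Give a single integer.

enqueue(26): queue = [26]
dequeue(): queue = []
enqueue(5): queue = [5]
enqueue(17): queue = [5, 17]
dequeue(): queue = [17]
enqueue(72): queue = [17, 72]
dequeue(): queue = [72]
enqueue(65): queue = [72, 65]
enqueue(81): queue = [72, 65, 81]
dequeue(): queue = [65, 81]

Answer: 65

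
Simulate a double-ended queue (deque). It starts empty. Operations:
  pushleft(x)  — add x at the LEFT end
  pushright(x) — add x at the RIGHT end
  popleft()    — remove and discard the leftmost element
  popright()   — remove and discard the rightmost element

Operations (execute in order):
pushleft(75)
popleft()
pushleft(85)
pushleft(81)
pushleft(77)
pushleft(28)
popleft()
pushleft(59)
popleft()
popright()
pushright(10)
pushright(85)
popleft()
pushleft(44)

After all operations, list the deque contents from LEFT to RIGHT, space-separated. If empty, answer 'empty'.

Answer: 44 81 10 85

Derivation:
pushleft(75): [75]
popleft(): []
pushleft(85): [85]
pushleft(81): [81, 85]
pushleft(77): [77, 81, 85]
pushleft(28): [28, 77, 81, 85]
popleft(): [77, 81, 85]
pushleft(59): [59, 77, 81, 85]
popleft(): [77, 81, 85]
popright(): [77, 81]
pushright(10): [77, 81, 10]
pushright(85): [77, 81, 10, 85]
popleft(): [81, 10, 85]
pushleft(44): [44, 81, 10, 85]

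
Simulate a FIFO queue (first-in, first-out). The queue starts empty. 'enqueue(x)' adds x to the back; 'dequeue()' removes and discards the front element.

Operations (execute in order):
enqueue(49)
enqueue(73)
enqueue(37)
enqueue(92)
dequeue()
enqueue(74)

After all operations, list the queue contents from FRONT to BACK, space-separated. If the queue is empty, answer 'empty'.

enqueue(49): [49]
enqueue(73): [49, 73]
enqueue(37): [49, 73, 37]
enqueue(92): [49, 73, 37, 92]
dequeue(): [73, 37, 92]
enqueue(74): [73, 37, 92, 74]

Answer: 73 37 92 74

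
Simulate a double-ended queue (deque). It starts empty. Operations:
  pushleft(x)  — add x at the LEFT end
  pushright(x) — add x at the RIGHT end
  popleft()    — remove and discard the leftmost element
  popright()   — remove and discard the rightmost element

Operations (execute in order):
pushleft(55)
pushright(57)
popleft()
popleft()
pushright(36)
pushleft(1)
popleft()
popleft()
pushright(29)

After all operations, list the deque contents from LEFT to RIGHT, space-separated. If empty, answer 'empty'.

Answer: 29

Derivation:
pushleft(55): [55]
pushright(57): [55, 57]
popleft(): [57]
popleft(): []
pushright(36): [36]
pushleft(1): [1, 36]
popleft(): [36]
popleft(): []
pushright(29): [29]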